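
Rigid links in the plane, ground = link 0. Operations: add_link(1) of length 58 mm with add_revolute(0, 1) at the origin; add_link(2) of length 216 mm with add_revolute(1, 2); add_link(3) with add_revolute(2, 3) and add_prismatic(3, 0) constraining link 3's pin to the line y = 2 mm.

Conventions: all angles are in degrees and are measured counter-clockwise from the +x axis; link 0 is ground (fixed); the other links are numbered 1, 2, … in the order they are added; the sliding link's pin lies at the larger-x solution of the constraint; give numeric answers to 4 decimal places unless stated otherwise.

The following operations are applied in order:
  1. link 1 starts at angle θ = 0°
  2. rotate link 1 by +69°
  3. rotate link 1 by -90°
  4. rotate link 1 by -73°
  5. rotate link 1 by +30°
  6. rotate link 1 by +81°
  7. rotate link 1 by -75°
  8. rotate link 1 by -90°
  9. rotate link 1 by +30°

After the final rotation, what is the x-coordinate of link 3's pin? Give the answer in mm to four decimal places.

geometry: r = 58 mm, L = 216 mm, e = 2 mm; θ starts at 0°
rotate link 1 by +69°: θ ← 0° +69° = 69°
rotate link 1 by -90°: θ ← 69° -90° = -21°
rotate link 1 by -73°: θ ← -21° -73° = -94°
rotate link 1 by +30°: θ ← -94° +30° = -64°
rotate link 1 by +81°: θ ← -64° +81° = 17°
rotate link 1 by -75°: θ ← 17° -75° = -58°
rotate link 1 by -90°: θ ← -58° -90° = -148°
rotate link 1 by +30°: θ ← -148° +30° = -118°
crank pin P = (r cos θ, r sin θ) = (-27.229351, -51.210960)
h = r sin θ − e = -51.210960 − 2 = -53.210960
x = r cos θ + √(L² − h²) = -27.229351 + 209.343244 = 182.113893

182.1139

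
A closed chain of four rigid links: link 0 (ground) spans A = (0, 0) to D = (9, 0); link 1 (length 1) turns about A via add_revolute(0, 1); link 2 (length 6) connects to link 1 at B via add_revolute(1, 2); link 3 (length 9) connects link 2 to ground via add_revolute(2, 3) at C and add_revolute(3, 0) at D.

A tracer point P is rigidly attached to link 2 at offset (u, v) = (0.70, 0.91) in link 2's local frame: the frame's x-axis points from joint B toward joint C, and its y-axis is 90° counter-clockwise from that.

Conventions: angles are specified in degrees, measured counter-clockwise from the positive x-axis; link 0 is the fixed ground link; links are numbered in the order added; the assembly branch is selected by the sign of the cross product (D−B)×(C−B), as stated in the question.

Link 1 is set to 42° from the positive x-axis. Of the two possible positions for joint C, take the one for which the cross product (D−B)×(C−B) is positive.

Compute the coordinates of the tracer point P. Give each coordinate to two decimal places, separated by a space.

A=(0,0), D=(9.00,0)
B = A + 1.00·(cos42°, sin42°) = (0.7431, 0.6691)
|BD| = 8.2839
circle(B,6.00) ∩ circle(D,9.00): a=1.4259, h=5.8281
  candidates: C₊=(2.6351,6.3630) cross=48.280; C₋=(1.6936,-5.2551) cross=-48.280
  branch + wants cross > 0 → take C=(2.6351,6.3630) (cross=48.280)
ex = (C−B)/|BC| = (0.3153,0.9490); ey = (-0.9490,0.3153)
P = B + 0.70·ex + 0.91·ey = (0.1003,1.6204)

0.10 1.62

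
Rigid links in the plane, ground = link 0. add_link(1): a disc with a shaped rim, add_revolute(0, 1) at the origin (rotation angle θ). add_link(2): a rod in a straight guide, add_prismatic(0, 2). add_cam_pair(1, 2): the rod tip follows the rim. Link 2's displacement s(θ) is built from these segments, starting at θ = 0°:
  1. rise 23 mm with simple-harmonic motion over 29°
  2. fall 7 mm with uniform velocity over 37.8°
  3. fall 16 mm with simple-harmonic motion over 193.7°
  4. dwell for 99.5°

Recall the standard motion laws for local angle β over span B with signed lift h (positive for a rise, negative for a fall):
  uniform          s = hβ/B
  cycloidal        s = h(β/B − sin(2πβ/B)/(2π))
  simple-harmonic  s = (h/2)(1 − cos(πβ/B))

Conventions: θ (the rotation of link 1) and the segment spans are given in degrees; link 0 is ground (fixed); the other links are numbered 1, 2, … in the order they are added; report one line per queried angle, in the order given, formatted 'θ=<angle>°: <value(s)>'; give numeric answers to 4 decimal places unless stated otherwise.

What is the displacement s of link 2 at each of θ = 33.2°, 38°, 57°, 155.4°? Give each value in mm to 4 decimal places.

segment 1 (0° to 29°, simple-harmonic, h = 23) is passed completely: s = 0.0000 + (23) = 23.0000
θ = 33.2° falls in segment 2 (29° to 66.8°, uniform, h = -7): β = 33.2 − 29 = 4.2°, B = 37.8°; Δs = -7·4.2/37.8 = -0.7778; s = 23.0000 − 0.7778 = 22.2222
θ = 38° falls in segment 2 (29° to 66.8°, uniform, h = -7): β = 38 − 29 = 9°, B = 37.8°; Δs = -7·9/37.8 = -1.6667; s = 23.0000 − 1.6667 = 21.3333
θ = 57° falls in segment 2 (29° to 66.8°, uniform, h = -7): β = 57 − 29 = 28°, B = 37.8°; Δs = -7·28/37.8 = -5.1852; s = 23.0000 − 5.1852 = 17.8148
segment 2 (29° to 66.8°, uniform, h = -7) is passed completely: s = 23.0000 + (-7) = 16.0000
θ = 155.4° falls in segment 3 (66.8° to 260.5°, simple-harmonic, h = -16): β = 155.4 − 66.8 = 88.6°, B = 193.7°; Δs = -16/2·(1 − cos(π·0.4574)) = -6.9327; s = 16.0000 − 6.9327 = 9.0673

θ=33.2°: 22.2222
θ=38°: 21.3333
θ=57°: 17.8148
θ=155.4°: 9.0673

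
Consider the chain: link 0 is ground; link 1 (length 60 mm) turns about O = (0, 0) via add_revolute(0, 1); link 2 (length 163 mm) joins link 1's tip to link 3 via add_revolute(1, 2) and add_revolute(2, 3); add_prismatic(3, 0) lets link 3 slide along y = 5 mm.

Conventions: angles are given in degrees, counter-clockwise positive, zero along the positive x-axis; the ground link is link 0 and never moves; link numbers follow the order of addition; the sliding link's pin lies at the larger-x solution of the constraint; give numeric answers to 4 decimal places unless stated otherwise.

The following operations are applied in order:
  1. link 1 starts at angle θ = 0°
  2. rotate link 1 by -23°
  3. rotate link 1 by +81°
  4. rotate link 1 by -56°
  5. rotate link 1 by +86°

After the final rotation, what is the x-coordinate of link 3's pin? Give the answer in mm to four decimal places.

geometry: r = 60 mm, L = 163 mm, e = 5 mm; θ starts at 0°
rotate link 1 by -23°: θ ← 0° -23° = -23°
rotate link 1 by +81°: θ ← -23° +81° = 58°
rotate link 1 by -56°: θ ← 58° -56° = 2°
rotate link 1 by +86°: θ ← 2° +86° = 88°
crank pin P = (r cos θ, r sin θ) = (2.093970, 59.963450)
h = r sin θ − e = 59.963450 − 5 = 54.963450
x = r cos θ + √(L² − h²) = 2.093970 + 153.453639 = 155.547608

155.5476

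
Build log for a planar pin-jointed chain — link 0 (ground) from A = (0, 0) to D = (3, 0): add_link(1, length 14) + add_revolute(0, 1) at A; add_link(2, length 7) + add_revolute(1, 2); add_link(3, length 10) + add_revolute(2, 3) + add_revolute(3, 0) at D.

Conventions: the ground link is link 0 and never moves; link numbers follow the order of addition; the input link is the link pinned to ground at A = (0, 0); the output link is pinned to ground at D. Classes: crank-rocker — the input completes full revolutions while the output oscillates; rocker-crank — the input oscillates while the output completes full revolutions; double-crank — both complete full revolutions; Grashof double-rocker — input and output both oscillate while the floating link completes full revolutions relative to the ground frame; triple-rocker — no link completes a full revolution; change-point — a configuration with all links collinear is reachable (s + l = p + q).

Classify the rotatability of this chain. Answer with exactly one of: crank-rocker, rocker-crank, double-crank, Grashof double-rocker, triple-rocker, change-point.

lengths: ground=3, input=14, coupler=7, output=10
sorted: s=3 (shortest), l=14 (longest), p+q=17
s + l = 17 vs p + q = 17
s + l = p + q → change-point (collinear configuration reachable)

change-point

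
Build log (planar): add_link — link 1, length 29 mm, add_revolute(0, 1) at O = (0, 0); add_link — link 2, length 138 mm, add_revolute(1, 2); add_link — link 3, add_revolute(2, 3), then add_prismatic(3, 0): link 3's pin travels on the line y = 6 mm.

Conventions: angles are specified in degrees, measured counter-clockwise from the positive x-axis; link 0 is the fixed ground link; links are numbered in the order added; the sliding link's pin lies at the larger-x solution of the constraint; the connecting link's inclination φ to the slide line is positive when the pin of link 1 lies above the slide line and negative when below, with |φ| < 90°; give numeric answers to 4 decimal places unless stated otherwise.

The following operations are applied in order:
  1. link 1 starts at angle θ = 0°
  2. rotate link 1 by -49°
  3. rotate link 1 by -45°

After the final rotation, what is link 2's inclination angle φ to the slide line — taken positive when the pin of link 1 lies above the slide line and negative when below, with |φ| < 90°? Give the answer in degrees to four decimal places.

geometry: r = 29 mm, L = 138 mm, e = 6 mm; θ starts at 0°
rotate link 1 by -49°: θ ← 0° -49° = -49°
rotate link 1 by -45°: θ ← -49° -45° = -94°
h = r sin θ − e = -28.929357 − 6 = -34.929357
sin φ = h / L = -34.929357 / 138 = -0.25311129
φ = arcsin(-0.25311129) = -14.661699°

-14.6617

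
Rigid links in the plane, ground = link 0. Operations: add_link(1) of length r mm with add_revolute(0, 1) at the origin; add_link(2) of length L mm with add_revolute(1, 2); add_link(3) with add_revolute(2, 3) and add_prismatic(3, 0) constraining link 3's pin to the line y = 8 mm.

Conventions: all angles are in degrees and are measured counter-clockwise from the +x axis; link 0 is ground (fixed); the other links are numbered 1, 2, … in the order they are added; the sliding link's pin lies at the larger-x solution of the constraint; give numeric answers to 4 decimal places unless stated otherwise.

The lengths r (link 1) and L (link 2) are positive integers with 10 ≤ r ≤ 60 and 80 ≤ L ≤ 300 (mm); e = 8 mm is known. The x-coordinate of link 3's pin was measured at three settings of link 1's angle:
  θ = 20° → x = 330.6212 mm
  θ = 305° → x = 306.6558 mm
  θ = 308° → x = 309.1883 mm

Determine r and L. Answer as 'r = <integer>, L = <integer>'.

constraint per measurement: (x − r cos θ)² + (r sin θ − e)² = L²
subtracting the θ₁ and θ₂ equations cancels the r² and L² terms:
r = (x₁² − x₂²) / (2[(x₁cos θ₁ + e sin θ₁) − (x₂cos θ₂ + e sin θ₂)]) = 53.0000 → r = 53
L² = (x₁ − r cos θ₁)² + (r sin θ₁ − e)² = 78961.0208 → L = 281.0000 → L = 281
check at θ₃=308°: x = 309.1883 (printed 309.1883) ✓

r = 53, L = 281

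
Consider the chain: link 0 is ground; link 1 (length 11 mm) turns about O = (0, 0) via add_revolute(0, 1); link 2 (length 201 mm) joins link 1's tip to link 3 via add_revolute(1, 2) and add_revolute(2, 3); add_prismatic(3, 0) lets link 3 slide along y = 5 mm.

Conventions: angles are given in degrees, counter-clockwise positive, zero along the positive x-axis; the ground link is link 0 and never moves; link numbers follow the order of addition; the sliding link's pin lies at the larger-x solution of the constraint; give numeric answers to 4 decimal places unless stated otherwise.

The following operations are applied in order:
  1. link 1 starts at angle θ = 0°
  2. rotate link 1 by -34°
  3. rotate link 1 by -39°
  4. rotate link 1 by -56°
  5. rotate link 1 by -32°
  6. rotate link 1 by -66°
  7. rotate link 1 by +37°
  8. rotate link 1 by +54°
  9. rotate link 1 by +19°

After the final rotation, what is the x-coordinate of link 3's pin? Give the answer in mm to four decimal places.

geometry: r = 11 mm, L = 201 mm, e = 5 mm; θ starts at 0°
rotate link 1 by -34°: θ ← 0° -34° = -34°
rotate link 1 by -39°: θ ← -34° -39° = -73°
rotate link 1 by -56°: θ ← -73° -56° = -129°
rotate link 1 by -32°: θ ← -129° -32° = -161°
rotate link 1 by -66°: θ ← -161° -66° = -227°
rotate link 1 by +37°: θ ← -227° +37° = -190°
rotate link 1 by +54°: θ ← -190° +54° = -136°
rotate link 1 by +19°: θ ← -136° +19° = -117°
crank pin P = (r cos θ, r sin θ) = (-4.993895, -9.801072)
h = r sin θ − e = -9.801072 − 5 = -14.801072
x = r cos θ + √(L² − h²) = -4.993895 + 200.454305 = 195.460409

195.4604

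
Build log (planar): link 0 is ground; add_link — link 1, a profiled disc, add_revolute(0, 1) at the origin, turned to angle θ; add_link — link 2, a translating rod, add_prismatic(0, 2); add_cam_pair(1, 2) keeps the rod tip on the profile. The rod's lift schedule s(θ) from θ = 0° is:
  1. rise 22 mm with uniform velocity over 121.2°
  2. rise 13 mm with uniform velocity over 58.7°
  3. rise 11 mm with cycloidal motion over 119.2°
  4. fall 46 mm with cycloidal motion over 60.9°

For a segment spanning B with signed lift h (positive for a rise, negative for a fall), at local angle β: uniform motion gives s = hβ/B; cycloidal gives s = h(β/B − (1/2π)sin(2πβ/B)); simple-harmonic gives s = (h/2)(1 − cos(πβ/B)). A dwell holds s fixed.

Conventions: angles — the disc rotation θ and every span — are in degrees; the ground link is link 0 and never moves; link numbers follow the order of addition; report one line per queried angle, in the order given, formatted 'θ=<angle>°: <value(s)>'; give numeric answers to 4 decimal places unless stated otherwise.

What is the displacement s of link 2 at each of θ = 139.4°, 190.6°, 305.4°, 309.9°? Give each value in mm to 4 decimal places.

seg 1 [0°–121.2°] uniform, h=22: full span → s += 22 → s = 22.0000
seg 2 [121.2°–179.9°] uniform, h=13: θ=139.4° here. β=18.2, B=58.7. 13·18.2/58.7 = 4.0307 → s = 26.0307
seg 2 [121.2°–179.9°] uniform, h=13: full span → s += 13 → s = 35.0000
seg 3 [179.9°–299.1°] cycloidal, h=11: θ=190.6° here. β=10.7, B=119.2. 11·(0.0898 − sin(2π·0.0898)/(2π)) = 0.0515 → s = 35.0515
seg 3 [179.9°–299.1°] cycloidal, h=11: full span → s += 11 → s = 46.0000
seg 4 [299.1°–360°] cycloidal, h=-46: θ=305.4° here. β=6.3, B=60.9. -46·(0.1034 − sin(2π·0.1034)/(2π)) = -0.3281 → s = 45.6719
seg 4 [299.1°–360°] cycloidal, h=-46: θ=309.9° here. β=10.8, B=60.9. -46·(0.1773 − sin(2π·0.1773)/(2π)) = -1.5863 → s = 44.4137

θ=139.4°: 26.0307
θ=190.6°: 35.0515
θ=305.4°: 45.6719
θ=309.9°: 44.4137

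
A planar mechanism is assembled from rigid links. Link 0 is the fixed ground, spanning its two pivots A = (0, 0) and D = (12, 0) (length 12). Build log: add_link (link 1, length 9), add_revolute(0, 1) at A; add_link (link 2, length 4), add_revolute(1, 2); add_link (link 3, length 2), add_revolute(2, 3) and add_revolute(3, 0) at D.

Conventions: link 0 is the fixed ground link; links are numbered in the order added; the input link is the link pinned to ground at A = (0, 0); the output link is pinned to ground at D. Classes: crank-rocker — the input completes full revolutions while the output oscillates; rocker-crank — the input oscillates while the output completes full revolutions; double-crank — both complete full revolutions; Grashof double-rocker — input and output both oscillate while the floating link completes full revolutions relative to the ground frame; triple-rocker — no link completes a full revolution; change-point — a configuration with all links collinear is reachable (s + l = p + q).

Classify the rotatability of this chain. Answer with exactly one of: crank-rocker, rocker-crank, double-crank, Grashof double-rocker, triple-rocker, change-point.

lengths: ground=12, input=9, coupler=4, output=2
sorted: s=2 (shortest), l=12 (longest), p+q=13
s + l = 14 vs p + q = 13
s + l > p + q → non-Grashof → no link fully rotates → triple-rocker

triple-rocker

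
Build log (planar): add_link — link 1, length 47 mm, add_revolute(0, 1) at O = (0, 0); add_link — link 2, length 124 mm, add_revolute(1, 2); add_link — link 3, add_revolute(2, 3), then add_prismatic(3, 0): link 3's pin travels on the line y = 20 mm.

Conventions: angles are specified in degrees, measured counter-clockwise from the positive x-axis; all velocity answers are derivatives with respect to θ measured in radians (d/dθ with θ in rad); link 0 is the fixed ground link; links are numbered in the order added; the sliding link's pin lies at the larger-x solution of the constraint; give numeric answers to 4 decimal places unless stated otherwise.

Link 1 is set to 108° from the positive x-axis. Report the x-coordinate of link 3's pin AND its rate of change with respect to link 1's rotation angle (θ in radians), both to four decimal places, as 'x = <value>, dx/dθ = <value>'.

geometry: r = 47 mm, L = 124 mm, e = 20 mm
crank pin P = (r cos θ, r sin θ) = (-14.523799, 44.699656)
h = r sin θ − e = 44.699656 − 20 = 24.699656
x = r cos θ + √(L² − h²) = -14.523799 + 121.515131 = 106.991332
dx/dθ = −r sin θ − h·r cos θ/√(L² − h²) (θ in radians; h = 24.699656) = -41.747490

x = 106.9913, dx/dθ = -41.7475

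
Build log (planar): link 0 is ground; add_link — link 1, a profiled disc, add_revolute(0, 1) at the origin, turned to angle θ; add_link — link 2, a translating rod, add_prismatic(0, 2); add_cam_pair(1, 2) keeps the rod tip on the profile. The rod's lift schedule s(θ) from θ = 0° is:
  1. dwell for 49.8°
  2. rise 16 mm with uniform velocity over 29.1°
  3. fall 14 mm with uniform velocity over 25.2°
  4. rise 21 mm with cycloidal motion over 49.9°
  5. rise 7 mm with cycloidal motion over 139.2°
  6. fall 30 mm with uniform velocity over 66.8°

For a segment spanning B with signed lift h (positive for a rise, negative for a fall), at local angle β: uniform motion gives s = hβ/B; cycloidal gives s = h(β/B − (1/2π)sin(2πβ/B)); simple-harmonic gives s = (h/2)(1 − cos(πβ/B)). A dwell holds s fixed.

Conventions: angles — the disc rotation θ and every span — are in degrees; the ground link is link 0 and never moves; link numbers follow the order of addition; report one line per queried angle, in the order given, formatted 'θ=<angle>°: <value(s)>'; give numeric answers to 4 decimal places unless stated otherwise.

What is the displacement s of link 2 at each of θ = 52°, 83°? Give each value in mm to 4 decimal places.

seg 1 [0°–49.8°] dwell: s stays 0.0000
seg 2 [49.8°–78.9°] uniform, h=16: θ=52° here. β=2.2, B=29.1. 16·2.2/29.1 = 1.2096 → s = 1.2096
seg 2 [49.8°–78.9°] uniform, h=16: full span → s += 16 → s = 16.0000
seg 3 [78.9°–104.1°] uniform, h=-14: θ=83° here. β=4.1, B=25.2. -14·4.1/25.2 = -2.2778 → s = 13.7222

θ=52°: 1.2096
θ=83°: 13.7222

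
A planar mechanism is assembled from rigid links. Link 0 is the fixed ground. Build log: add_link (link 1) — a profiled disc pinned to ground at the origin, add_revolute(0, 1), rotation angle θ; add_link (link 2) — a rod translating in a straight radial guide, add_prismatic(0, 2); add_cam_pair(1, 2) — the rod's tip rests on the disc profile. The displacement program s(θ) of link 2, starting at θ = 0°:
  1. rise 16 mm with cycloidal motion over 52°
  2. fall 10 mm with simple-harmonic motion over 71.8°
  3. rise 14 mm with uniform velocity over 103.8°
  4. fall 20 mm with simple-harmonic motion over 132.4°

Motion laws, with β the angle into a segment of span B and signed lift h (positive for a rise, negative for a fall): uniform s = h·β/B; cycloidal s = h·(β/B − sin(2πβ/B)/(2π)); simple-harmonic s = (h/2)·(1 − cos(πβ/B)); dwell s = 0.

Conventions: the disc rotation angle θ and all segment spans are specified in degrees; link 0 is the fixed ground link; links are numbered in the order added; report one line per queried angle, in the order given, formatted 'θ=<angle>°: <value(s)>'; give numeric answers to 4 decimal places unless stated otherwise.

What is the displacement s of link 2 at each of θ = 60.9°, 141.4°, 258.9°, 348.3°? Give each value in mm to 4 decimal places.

seg 1 [0°–52°] cycloidal, h=16: full span → s += 16 → s = 16.0000
seg 2 [52°–123.8°] simple-harmonic, h=-10: θ=60.9° here. β=8.9, B=71.8. -10/2·(1 − cos(π·0.1240)) = -0.3743 → s = 15.6257
seg 2 [52°–123.8°] simple-harmonic, h=-10: full span → s += -10 → s = 6.0000
seg 3 [123.8°–227.6°] uniform, h=14: θ=141.4° here. β=17.6, B=103.8. 14·17.6/103.8 = 2.3738 → s = 8.3738
seg 3 [123.8°–227.6°] uniform, h=14: full span → s += 14 → s = 20.0000
seg 4 [227.6°–360°] simple-harmonic, h=-20: θ=258.9° here. β=31.3, B=132.4. -20/2·(1 − cos(π·0.2364)) = -2.6335 → s = 17.3665
seg 4 [227.6°–360°] simple-harmonic, h=-20: θ=348.3° here. β=120.7, B=132.4. -20/2·(1 − cos(π·0.9116)) = -19.6171 → s = 0.3829

θ=60.9°: 15.6257
θ=141.4°: 8.3738
θ=258.9°: 17.3665
θ=348.3°: 0.3829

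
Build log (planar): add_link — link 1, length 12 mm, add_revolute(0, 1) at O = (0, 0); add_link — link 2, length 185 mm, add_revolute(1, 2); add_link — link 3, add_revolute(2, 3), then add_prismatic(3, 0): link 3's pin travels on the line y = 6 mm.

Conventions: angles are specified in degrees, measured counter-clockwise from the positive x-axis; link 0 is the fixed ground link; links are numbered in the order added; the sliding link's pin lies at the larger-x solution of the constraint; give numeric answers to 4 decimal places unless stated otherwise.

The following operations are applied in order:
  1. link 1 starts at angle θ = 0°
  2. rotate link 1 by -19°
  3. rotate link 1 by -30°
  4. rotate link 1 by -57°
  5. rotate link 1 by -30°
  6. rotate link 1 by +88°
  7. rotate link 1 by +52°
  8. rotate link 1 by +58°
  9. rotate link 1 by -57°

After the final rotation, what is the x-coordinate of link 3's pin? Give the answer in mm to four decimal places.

geometry: r = 12 mm, L = 185 mm, e = 6 mm; θ starts at 0°
rotate link 1 by -19°: θ ← 0° -19° = -19°
rotate link 1 by -30°: θ ← -19° -30° = -49°
rotate link 1 by -57°: θ ← -49° -57° = -106°
rotate link 1 by -30°: θ ← -106° -30° = -136°
rotate link 1 by +88°: θ ← -136° +88° = -48°
rotate link 1 by +52°: θ ← -48° +52° = 4°
rotate link 1 by +58°: θ ← 4° +58° = 62°
rotate link 1 by -57°: θ ← 62° -57° = 5°
crank pin P = (r cos θ, r sin θ) = (11.954336, 1.045869)
h = r sin θ − e = 1.045869 − 6 = -4.954131
x = r cos θ + √(L² − h²) = 11.954336 + 184.933655 = 196.887991

196.8880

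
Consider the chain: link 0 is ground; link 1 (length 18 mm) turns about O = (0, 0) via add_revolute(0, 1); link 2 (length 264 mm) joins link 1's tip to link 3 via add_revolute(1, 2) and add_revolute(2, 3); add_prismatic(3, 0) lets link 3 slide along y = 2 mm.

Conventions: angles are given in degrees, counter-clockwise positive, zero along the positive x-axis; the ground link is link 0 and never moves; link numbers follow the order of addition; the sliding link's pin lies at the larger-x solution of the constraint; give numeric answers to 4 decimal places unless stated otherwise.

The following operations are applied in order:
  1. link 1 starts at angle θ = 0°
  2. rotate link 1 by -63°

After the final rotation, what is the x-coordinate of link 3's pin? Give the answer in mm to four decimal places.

geometry: r = 18 mm, L = 264 mm, e = 2 mm; θ starts at 0°
rotate link 1 by -63°: θ ← 0° -63° = -63°
crank pin P = (r cos θ, r sin θ) = (8.171829, -16.038117)
h = r sin θ − e = -16.038117 − 2 = -18.038117
x = r cos θ + √(L² − h²) = 8.171829 + 263.383041 = 271.554870

271.5549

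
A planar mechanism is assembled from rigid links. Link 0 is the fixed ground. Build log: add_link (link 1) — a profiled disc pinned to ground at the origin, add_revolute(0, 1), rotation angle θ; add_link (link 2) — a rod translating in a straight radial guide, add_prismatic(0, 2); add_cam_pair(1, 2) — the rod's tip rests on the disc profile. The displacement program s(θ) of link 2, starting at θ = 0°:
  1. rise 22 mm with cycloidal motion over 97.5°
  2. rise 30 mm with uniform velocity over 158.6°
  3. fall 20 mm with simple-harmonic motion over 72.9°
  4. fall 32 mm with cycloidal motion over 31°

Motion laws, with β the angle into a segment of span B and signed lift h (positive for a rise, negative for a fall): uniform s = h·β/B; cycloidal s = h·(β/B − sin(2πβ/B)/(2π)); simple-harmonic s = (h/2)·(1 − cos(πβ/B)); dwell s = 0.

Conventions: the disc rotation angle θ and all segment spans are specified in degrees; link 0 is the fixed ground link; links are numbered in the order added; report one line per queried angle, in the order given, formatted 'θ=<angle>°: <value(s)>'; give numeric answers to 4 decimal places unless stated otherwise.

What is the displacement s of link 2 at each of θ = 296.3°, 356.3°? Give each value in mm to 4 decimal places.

seg 1 [0°–97.5°] cycloidal, h=22: full span → s += 22 → s = 22.0000
seg 2 [97.5°–256.1°] uniform, h=30: full span → s += 30 → s = 52.0000
seg 3 [256.1°–329°] simple-harmonic, h=-20: θ=296.3° here. β=40.2, B=72.9. -20/2·(1 − cos(π·0.5514)) = -11.6090 → s = 40.3910
seg 3 [256.1°–329°] simple-harmonic, h=-20: full span → s += -20 → s = 32.0000
seg 4 [329°–360°] cycloidal, h=-32: θ=356.3° here. β=27.3, B=31. -32·(0.8806 − sin(2π·0.8806)/(2π)) = -31.6519 → s = 0.3481

θ=296.3°: 40.3910
θ=356.3°: 0.3481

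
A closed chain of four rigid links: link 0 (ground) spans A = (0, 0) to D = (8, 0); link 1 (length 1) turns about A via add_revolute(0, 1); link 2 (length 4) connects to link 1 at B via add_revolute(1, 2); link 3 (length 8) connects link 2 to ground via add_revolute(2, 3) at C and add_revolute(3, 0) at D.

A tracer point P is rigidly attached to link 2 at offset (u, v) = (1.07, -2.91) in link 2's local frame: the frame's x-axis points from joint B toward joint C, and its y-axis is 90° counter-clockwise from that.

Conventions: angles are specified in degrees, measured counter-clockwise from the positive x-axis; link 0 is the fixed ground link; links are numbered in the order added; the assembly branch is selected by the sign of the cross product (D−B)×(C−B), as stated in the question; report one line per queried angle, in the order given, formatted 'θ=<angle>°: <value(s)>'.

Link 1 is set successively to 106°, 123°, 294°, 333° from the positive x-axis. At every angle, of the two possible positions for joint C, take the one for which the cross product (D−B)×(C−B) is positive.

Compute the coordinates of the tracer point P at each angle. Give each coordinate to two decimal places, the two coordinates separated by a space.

A=(0,0), D=(8.00,0)
θ=106°: B = A + 1.00·(cos106°, sin106°) = (-0.2756, 0.9613)
θ=106°: |BD| = 8.3313
θ=106°: circle(B,4.00) ∩ circle(D,8.00): a=1.2849, h=3.7880
θ=106°:   candidates: C₊=(1.4378,4.5757) cross=31.559; C₋=(0.5637,-2.9497) cross=-31.559
θ=106°:   branch + wants cross > 0 → take C=(1.4378,4.5757) (cross=31.559)
θ=106°: ex = (C−B)/|BC| = (0.4284,0.9036); ey = (-0.9036,0.4284)
θ=106°: P = B + 1.07·ex + -2.91·ey = (2.8122,0.6816)
θ=123°: B = A + 1.00·(cos123°, sin123°) = (-0.5446, 0.8387)
θ=123°: |BD| = 8.5857
θ=123°: circle(B,4.00) ∩ circle(D,8.00): a=1.4975, h=3.7091
θ=123°:   candidates: C₊=(1.3080,4.3838) cross=31.845; C₋=(0.5834,-2.9990) cross=-31.845
θ=123°:   branch + wants cross > 0 → take C=(1.3080,4.3838) (cross=31.845)
θ=123°: ex = (C−B)/|BC| = (0.4632,0.8863); ey = (-0.8863,0.4632)
θ=123°: P = B + 1.07·ex + -2.91·ey = (2.5300,0.4392)
θ=294°: B = A + 1.00·(cos294°, sin294°) = (0.4067, -0.9135)
θ=294°: |BD| = 7.6480
θ=294°: circle(B,4.00) ∩ circle(D,8.00): a=0.6859, h=3.9407
θ=294°:   candidates: C₊=(0.6171,3.0809) cross=30.139; C₋=(1.5585,-4.7441) cross=-30.139
θ=294°:   branch + wants cross > 0 → take C=(0.6171,3.0809) (cross=30.139)
θ=294°: ex = (C−B)/|BC| = (0.0526,0.9986); ey = (-0.9986,0.0526)
θ=294°: P = B + 1.07·ex + -2.91·ey = (3.3690,0.0020)
θ=333°: B = A + 1.00·(cos333°, sin333°) = (0.8910, -0.4540)
θ=333°: |BD| = 7.1235
θ=333°: circle(B,4.00) ∩ circle(D,8.00): a=0.1926, h=3.9954
θ=333°:   candidates: C₊=(0.8286,3.5455) cross=28.461; C₋=(1.3378,-4.4290) cross=-28.461
θ=333°:   branch + wants cross > 0 → take C=(0.8286,3.5455) (cross=28.461)
θ=333°: ex = (C−B)/|BC| = (-0.0156,0.9999); ey = (-0.9999,-0.0156)
θ=333°: P = B + 1.07·ex + -2.91·ey = (3.7840,0.6613)

θ=106°: 2.81 0.68
θ=123°: 2.53 0.44
θ=294°: 3.37 0.00
θ=333°: 3.78 0.66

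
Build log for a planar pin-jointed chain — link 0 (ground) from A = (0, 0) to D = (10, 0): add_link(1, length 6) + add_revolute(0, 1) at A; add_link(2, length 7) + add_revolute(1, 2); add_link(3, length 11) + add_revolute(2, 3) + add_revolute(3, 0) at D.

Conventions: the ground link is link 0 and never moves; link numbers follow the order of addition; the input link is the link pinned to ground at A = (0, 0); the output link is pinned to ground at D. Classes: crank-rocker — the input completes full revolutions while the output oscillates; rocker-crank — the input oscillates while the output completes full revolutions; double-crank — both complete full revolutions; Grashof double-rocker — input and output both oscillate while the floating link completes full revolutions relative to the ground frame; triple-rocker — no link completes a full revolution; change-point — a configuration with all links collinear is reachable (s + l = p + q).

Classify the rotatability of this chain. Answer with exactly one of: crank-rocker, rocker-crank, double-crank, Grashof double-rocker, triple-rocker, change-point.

lengths: ground=10, input=6, coupler=7, output=11
sorted: s=6 (shortest), l=11 (longest), p+q=17
s + l = 17 vs p + q = 17
s + l = p + q → change-point (collinear configuration reachable)

change-point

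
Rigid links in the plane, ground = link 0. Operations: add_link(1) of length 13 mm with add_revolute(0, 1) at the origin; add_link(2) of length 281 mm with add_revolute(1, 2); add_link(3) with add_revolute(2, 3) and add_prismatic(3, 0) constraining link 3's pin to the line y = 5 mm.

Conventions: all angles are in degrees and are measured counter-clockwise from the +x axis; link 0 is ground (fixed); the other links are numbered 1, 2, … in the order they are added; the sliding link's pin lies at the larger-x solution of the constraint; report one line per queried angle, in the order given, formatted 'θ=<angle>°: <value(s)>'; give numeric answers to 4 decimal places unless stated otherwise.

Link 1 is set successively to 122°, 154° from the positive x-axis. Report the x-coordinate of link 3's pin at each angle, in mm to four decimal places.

geometry: r = 13 mm, L = 281 mm, e = 5 mm
θ=122°: crank pin P = (r cos θ, r sin θ) = (-6.888950, 11.024625)
θ=122°: h = r sin θ − e = 11.024625 − 5 = 6.024625
θ=122°: x = r cos θ + √(L² − h²) = -6.888950 + 280.935409 = 274.046458
θ=154°: crank pin P = (r cos θ, r sin θ) = (-11.684323, 5.698825)
θ=154°: h = r sin θ − e = 5.698825 − 5 = 0.698825
θ=154°: x = r cos θ + √(L² − h²) = -11.684323 + 280.999131 = 269.314808

θ=122°: 274.0465
θ=154°: 269.3148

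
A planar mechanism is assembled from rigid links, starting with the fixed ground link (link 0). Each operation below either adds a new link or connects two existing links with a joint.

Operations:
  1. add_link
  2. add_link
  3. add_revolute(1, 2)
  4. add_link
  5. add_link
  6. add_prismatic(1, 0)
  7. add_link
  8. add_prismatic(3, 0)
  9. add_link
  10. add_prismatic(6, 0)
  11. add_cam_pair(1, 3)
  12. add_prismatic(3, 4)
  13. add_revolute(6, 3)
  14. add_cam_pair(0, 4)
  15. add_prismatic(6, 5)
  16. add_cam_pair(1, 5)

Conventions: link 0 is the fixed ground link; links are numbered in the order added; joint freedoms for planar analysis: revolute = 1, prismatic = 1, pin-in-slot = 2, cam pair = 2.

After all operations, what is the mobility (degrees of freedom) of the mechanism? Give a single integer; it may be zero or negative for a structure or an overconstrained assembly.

link 0 = ground. State L|J1|J2 = 1|0|0
+link1  2|0|0
+link2  3|0|0
R(1,2) f=1→J1  3|1|0
+link3  4|1|0
+link4  5|1|0
P(1,0) f=1→J1  5|2|0
+link5  6|2|0
P(3,0) f=1→J1  6|3|0
+link6  7|3|0
P(6,0) f=1→J1  7|4|0
C(1,3) f=2→J2  7|4|1
P(3,4) f=1→J1  7|5|1
R(6,3) f=1→J1  7|6|1
C(0,4) f=2→J2  7|6|2
P(6,5) f=1→J1  7|7|2
C(1,5) f=2→J2  7|7|3
M = 3(7−1)−2·7−3 = 18−14−3 = 1

M = 1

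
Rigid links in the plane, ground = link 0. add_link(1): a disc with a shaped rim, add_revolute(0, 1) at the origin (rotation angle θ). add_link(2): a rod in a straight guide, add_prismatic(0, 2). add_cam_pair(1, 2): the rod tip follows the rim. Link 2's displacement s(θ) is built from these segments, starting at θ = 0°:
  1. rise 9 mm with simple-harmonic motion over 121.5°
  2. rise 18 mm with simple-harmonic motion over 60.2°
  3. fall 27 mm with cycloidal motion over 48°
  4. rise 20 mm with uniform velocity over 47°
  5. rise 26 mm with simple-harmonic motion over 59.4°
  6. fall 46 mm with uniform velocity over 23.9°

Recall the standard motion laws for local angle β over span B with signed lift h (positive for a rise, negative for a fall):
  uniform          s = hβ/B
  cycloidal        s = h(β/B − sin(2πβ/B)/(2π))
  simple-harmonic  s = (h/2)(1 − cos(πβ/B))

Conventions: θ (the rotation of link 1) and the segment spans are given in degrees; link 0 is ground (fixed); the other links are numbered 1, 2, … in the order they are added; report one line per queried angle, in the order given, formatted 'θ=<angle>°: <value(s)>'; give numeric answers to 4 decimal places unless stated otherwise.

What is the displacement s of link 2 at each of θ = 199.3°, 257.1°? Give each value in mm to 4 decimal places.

segment 1 (0° to 121.5°, simple-harmonic, h = 9) is passed completely: s = 0.0000 + (9) = 9.0000
segment 2 (121.5° to 181.7°, simple-harmonic, h = 18) is passed completely: s = 9.0000 + (18) = 27.0000
θ = 199.3° falls in segment 3 (181.7° to 229.7°, cycloidal, h = -27): β = 199.3 − 181.7 = 17.6°, B = 48°; Δs = -27·(0.3667 − sin(2π·0.3667)/(2π)) = -6.7066; s = 27.0000 − 6.7066 = 20.2934
segment 3 (181.7° to 229.7°, cycloidal, h = -27) is passed completely: s = 27.0000 + (-27) = 0.0000
θ = 257.1° falls in segment 4 (229.7° to 276.7°, uniform, h = 20): β = 257.1 − 229.7 = 27.4°, B = 47°; Δs = 20·27.4/47 = 11.6596; s = 0.0000 + 11.6596 = 11.6596

θ=199.3°: 20.2934
θ=257.1°: 11.6596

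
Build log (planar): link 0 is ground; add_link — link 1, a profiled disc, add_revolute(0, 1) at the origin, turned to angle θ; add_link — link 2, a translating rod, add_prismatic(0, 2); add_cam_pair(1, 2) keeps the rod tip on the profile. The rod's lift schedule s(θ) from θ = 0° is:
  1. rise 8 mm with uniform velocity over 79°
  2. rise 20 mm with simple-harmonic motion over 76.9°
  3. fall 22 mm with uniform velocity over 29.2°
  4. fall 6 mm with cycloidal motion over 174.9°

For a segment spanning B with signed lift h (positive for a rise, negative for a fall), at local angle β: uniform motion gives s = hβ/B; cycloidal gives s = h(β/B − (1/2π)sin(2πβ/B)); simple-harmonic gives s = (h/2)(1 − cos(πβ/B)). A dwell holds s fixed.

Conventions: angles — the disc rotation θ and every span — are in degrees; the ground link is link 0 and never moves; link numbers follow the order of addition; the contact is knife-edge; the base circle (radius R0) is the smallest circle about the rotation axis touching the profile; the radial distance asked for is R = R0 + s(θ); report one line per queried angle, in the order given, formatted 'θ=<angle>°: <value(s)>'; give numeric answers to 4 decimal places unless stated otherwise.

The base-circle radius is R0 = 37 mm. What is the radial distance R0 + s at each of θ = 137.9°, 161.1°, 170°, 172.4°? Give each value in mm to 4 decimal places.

seg 1 [0°–79°] uniform, h=8: full span → s += 8 → s = 8.0000
seg 2 [79°–155.9°] simple-harmonic, h=20: θ=137.9° here. β=58.9, B=76.9. 20/2·(1 − cos(π·0.7659)) = 17.4159 → s = 25.4159
seg 2 [79°–155.9°] simple-harmonic, h=20: full span → s += 20 → s = 28.0000
seg 3 [155.9°–185.1°] uniform, h=-22: θ=161.1° here. β=5.2, B=29.2. -22·5.2/29.2 = -3.9178 → s = 24.0822
seg 3 [155.9°–185.1°] uniform, h=-22: θ=170° here. β=14.1, B=29.2. -22·14.1/29.2 = -10.6233 → s = 17.3767
seg 3 [155.9°–185.1°] uniform, h=-22: θ=172.4° here. β=16.5, B=29.2. -22·16.5/29.2 = -12.4315 → s = 15.5685
θ=137.9°: R = R0 + s = 37 + 25.4159 = 62.4159
θ=161.1°: R = R0 + s = 37 + 24.0822 = 61.0822
θ=170°: R = R0 + s = 37 + 17.3767 = 54.3767
θ=172.4°: R = R0 + s = 37 + 15.5685 = 52.5685

θ=137.9°: 62.4159
θ=161.1°: 61.0822
θ=170°: 54.3767
θ=172.4°: 52.5685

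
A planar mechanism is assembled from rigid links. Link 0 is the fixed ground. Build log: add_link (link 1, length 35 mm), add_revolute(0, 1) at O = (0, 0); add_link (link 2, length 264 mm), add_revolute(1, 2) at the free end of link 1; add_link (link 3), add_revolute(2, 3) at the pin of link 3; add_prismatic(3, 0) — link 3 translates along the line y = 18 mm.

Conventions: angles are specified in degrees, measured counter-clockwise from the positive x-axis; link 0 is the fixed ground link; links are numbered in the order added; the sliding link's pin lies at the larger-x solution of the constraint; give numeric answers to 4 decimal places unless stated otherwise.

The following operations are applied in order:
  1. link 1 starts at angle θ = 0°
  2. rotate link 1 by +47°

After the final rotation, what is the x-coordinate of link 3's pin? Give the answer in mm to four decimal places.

geometry: r = 35 mm, L = 264 mm, e = 18 mm; θ starts at 0°
rotate link 1 by +47°: θ ← 0° +47° = 47°
crank pin P = (r cos θ, r sin θ) = (23.869943, 25.597380)
h = r sin θ − e = 25.597380 − 18 = 7.597380
x = r cos θ + √(L² − h²) = 23.869943 + 263.890659 = 287.760601

287.7606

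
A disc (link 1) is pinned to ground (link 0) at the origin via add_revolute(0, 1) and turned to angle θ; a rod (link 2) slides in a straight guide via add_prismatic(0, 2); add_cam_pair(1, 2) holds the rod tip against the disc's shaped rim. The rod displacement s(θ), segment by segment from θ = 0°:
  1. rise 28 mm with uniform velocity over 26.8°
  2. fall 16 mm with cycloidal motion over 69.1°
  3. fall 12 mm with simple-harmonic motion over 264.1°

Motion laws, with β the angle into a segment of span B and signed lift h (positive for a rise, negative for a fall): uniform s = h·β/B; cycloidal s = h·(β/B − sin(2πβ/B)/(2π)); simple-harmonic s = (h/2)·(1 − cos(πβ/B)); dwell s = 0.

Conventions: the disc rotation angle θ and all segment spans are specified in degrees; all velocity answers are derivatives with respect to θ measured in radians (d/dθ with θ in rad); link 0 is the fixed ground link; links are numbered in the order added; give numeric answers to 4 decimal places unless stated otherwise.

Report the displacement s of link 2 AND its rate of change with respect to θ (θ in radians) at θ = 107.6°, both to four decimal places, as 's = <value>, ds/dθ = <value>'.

segment 1 (0° to 26.8°, uniform, h = 28) is passed completely: s = 0.0000 + (28) = 28.0000
segment 2 (26.8° to 95.9°, cycloidal, h = -16) is passed completely: s = 28.0000 + (-16) = 12.0000
θ = 107.6° falls in segment 3 (95.9° to 360°, simple-harmonic, h = -12): β = 107.6 − 95.9 = 11.7°, B = 264.1°; Δs = -12/2·(1 − cos(π·0.0443)) = -0.0580; s = 12.0000 − 0.0580 = 11.9420
velocity in seg [95.9°–360°] (simple-harmonic), θ in radians: β = 11.7° = 0.2042 rad, B = 264.1° = 4.6094 rad; ds/dθ = (πh/(2B)) sin(πβ/B) = (π·(-12)/(2·4.6094)) sin(π·0.0443) = -0.567309 mm/rad

s = 11.9420, ds/dθ = -0.5673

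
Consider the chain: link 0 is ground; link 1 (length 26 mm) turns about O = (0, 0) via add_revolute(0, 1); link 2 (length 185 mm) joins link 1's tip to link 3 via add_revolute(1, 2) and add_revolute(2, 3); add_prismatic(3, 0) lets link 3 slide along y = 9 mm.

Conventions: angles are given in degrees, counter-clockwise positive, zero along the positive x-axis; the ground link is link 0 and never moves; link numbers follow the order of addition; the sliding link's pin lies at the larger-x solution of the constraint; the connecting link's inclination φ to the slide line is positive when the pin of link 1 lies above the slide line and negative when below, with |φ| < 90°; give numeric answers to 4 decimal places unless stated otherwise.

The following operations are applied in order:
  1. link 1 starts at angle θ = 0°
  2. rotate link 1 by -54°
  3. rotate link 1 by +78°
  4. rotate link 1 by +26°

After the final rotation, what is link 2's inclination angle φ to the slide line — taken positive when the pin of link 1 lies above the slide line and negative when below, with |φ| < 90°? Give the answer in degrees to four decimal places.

geometry: r = 26 mm, L = 185 mm, e = 9 mm; θ starts at 0°
rotate link 1 by -54°: θ ← 0° -54° = -54°
rotate link 1 by +78°: θ ← -54° +78° = 24°
rotate link 1 by +26°: θ ← 24° +26° = 50°
h = r sin θ − e = 19.917156 − 9 = 10.917156
sin φ = h / L = 10.917156 / 185 = 0.05901165
φ = arcsin(0.05901165) = 3.383084°

3.3831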